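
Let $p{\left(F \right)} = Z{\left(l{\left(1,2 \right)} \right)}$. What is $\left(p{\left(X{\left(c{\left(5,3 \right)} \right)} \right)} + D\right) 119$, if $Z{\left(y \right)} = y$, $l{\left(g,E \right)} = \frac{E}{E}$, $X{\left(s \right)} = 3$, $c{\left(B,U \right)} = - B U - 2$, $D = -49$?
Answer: $-5712$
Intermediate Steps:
$c{\left(B,U \right)} = -2 - B U$ ($c{\left(B,U \right)} = - B U - 2 = -2 - B U$)
$l{\left(g,E \right)} = 1$
$p{\left(F \right)} = 1$
$\left(p{\left(X{\left(c{\left(5,3 \right)} \right)} \right)} + D\right) 119 = \left(1 - 49\right) 119 = \left(-48\right) 119 = -5712$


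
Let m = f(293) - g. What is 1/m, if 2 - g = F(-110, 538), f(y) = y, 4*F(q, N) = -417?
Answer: 4/747 ≈ 0.0053548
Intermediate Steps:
F(q, N) = -417/4 (F(q, N) = (1/4)*(-417) = -417/4)
g = 425/4 (g = 2 - 1*(-417/4) = 2 + 417/4 = 425/4 ≈ 106.25)
m = 747/4 (m = 293 - 1*425/4 = 293 - 425/4 = 747/4 ≈ 186.75)
1/m = 1/(747/4) = 4/747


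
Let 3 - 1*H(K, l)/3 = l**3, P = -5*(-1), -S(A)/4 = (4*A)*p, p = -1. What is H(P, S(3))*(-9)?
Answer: 2985903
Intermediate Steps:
S(A) = 16*A (S(A) = -4*4*A*(-1) = -(-16)*A = 16*A)
P = 5
H(K, l) = 9 - 3*l**3
H(P, S(3))*(-9) = (9 - 3*(16*3)**3)*(-9) = (9 - 3*48**3)*(-9) = (9 - 3*110592)*(-9) = (9 - 331776)*(-9) = -331767*(-9) = 2985903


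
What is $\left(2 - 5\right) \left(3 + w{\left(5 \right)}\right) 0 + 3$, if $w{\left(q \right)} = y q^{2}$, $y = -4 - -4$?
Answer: $3$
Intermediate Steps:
$y = 0$ ($y = -4 + 4 = 0$)
$w{\left(q \right)} = 0$ ($w{\left(q \right)} = 0 q^{2} = 0$)
$\left(2 - 5\right) \left(3 + w{\left(5 \right)}\right) 0 + 3 = \left(2 - 5\right) \left(3 + 0\right) 0 + 3 = \left(-3\right) 3 \cdot 0 + 3 = \left(-9\right) 0 + 3 = 0 + 3 = 3$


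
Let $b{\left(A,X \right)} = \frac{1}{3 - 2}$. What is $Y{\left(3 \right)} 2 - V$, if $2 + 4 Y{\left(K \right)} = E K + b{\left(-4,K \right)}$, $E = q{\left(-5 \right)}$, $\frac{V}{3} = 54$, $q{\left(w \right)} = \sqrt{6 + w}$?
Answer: $-161$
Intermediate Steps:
$V = 162$ ($V = 3 \cdot 54 = 162$)
$E = 1$ ($E = \sqrt{6 - 5} = \sqrt{1} = 1$)
$b{\left(A,X \right)} = 1$ ($b{\left(A,X \right)} = 1^{-1} = 1$)
$Y{\left(K \right)} = - \frac{1}{4} + \frac{K}{4}$ ($Y{\left(K \right)} = - \frac{1}{2} + \frac{1 K + 1}{4} = - \frac{1}{2} + \frac{K + 1}{4} = - \frac{1}{2} + \frac{1 + K}{4} = - \frac{1}{2} + \left(\frac{1}{4} + \frac{K}{4}\right) = - \frac{1}{4} + \frac{K}{4}$)
$Y{\left(3 \right)} 2 - V = \left(- \frac{1}{4} + \frac{1}{4} \cdot 3\right) 2 - 162 = \left(- \frac{1}{4} + \frac{3}{4}\right) 2 - 162 = \frac{1}{2} \cdot 2 - 162 = 1 - 162 = -161$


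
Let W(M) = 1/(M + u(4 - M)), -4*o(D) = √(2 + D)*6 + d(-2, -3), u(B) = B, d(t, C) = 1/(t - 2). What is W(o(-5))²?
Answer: 1/16 ≈ 0.062500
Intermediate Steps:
d(t, C) = 1/(-2 + t)
o(D) = 1/16 - 3*√(2 + D)/2 (o(D) = -(√(2 + D)*6 + 1/(-2 - 2))/4 = -(6*√(2 + D) + 1/(-4))/4 = -(6*√(2 + D) - ¼)/4 = -(-¼ + 6*√(2 + D))/4 = 1/16 - 3*√(2 + D)/2)
W(M) = ¼ (W(M) = 1/(M + (4 - M)) = 1/4 = ¼)
W(o(-5))² = (¼)² = 1/16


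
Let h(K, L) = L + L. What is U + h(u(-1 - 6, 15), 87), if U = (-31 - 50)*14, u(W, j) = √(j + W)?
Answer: -960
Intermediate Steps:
u(W, j) = √(W + j)
U = -1134 (U = -81*14 = -1134)
h(K, L) = 2*L
U + h(u(-1 - 6, 15), 87) = -1134 + 2*87 = -1134 + 174 = -960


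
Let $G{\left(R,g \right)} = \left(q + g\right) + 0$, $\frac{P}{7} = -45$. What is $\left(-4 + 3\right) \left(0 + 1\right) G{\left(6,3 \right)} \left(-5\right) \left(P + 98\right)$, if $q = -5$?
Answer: $2170$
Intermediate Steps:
$P = -315$ ($P = 7 \left(-45\right) = -315$)
$G{\left(R,g \right)} = -5 + g$ ($G{\left(R,g \right)} = \left(-5 + g\right) + 0 = -5 + g$)
$\left(-4 + 3\right) \left(0 + 1\right) G{\left(6,3 \right)} \left(-5\right) \left(P + 98\right) = \left(-4 + 3\right) \left(0 + 1\right) \left(-5 + 3\right) \left(-5\right) \left(-315 + 98\right) = \left(-1\right) 1 \left(-2\right) \left(-5\right) \left(-217\right) = \left(-1\right) \left(-2\right) \left(-5\right) \left(-217\right) = 2 \left(-5\right) \left(-217\right) = \left(-10\right) \left(-217\right) = 2170$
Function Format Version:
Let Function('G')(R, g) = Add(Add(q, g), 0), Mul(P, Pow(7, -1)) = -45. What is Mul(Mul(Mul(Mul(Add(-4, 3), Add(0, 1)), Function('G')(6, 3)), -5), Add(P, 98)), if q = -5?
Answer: 2170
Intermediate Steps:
P = -315 (P = Mul(7, -45) = -315)
Function('G')(R, g) = Add(-5, g) (Function('G')(R, g) = Add(Add(-5, g), 0) = Add(-5, g))
Mul(Mul(Mul(Mul(Add(-4, 3), Add(0, 1)), Function('G')(6, 3)), -5), Add(P, 98)) = Mul(Mul(Mul(Mul(Add(-4, 3), Add(0, 1)), Add(-5, 3)), -5), Add(-315, 98)) = Mul(Mul(Mul(Mul(-1, 1), -2), -5), -217) = Mul(Mul(Mul(-1, -2), -5), -217) = Mul(Mul(2, -5), -217) = Mul(-10, -217) = 2170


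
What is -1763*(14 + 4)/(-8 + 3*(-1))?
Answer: 31734/11 ≈ 2884.9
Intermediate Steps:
-1763*(14 + 4)/(-8 + 3*(-1)) = -31734/(-8 - 3) = -31734/(-11) = -31734*(-1)/11 = -1763*(-18/11) = 31734/11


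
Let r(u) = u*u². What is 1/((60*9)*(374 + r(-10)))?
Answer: -1/338040 ≈ -2.9582e-6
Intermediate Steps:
r(u) = u³
1/((60*9)*(374 + r(-10))) = 1/((60*9)*(374 + (-10)³)) = 1/(540*(374 - 1000)) = 1/(540*(-626)) = 1/(-338040) = -1/338040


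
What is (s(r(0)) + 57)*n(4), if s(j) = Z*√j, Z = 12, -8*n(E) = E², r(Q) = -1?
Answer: -114 - 24*I ≈ -114.0 - 24.0*I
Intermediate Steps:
n(E) = -E²/8
s(j) = 12*√j
(s(r(0)) + 57)*n(4) = (12*√(-1) + 57)*(-⅛*4²) = (12*I + 57)*(-⅛*16) = (57 + 12*I)*(-2) = -114 - 24*I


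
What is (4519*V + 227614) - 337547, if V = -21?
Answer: -204832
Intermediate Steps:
(4519*V + 227614) - 337547 = (4519*(-21) + 227614) - 337547 = (-94899 + 227614) - 337547 = 132715 - 337547 = -204832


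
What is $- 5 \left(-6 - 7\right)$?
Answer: $65$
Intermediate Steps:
$- 5 \left(-6 - 7\right) = \left(-5\right) \left(-13\right) = 65$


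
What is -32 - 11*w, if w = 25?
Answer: -307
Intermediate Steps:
-32 - 11*w = -32 - 11*25 = -32 - 275 = -307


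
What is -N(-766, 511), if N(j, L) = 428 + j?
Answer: 338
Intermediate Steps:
-N(-766, 511) = -(428 - 766) = -1*(-338) = 338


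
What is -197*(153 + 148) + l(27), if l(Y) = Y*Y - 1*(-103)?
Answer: -58465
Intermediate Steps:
l(Y) = 103 + Y² (l(Y) = Y² + 103 = 103 + Y²)
-197*(153 + 148) + l(27) = -197*(153 + 148) + (103 + 27²) = -197*301 + (103 + 729) = -59297 + 832 = -58465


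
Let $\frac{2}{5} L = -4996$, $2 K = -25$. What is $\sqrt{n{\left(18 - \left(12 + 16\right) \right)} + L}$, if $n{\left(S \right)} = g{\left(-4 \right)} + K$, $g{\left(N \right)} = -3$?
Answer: $\frac{3 i \sqrt{5558}}{2} \approx 111.83 i$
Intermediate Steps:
$K = - \frac{25}{2}$ ($K = \frac{1}{2} \left(-25\right) = - \frac{25}{2} \approx -12.5$)
$L = -12490$ ($L = \frac{5}{2} \left(-4996\right) = -12490$)
$n{\left(S \right)} = - \frac{31}{2}$ ($n{\left(S \right)} = -3 - \frac{25}{2} = - \frac{31}{2}$)
$\sqrt{n{\left(18 - \left(12 + 16\right) \right)} + L} = \sqrt{- \frac{31}{2} - 12490} = \sqrt{- \frac{25011}{2}} = \frac{3 i \sqrt{5558}}{2}$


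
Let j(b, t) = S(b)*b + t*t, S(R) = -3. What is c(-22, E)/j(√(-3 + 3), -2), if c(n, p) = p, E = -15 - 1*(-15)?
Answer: 0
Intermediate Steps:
E = 0 (E = -15 + 15 = 0)
j(b, t) = t² - 3*b (j(b, t) = -3*b + t*t = -3*b + t² = t² - 3*b)
c(-22, E)/j(√(-3 + 3), -2) = 0/((-2)² - 3*√(-3 + 3)) = 0/(4 - 3*√0) = 0/(4 - 3*0) = 0/(4 + 0) = 0/4 = 0*(¼) = 0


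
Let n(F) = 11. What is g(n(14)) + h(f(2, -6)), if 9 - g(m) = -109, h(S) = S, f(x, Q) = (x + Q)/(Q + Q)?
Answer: 355/3 ≈ 118.33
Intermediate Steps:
f(x, Q) = (Q + x)/(2*Q) (f(x, Q) = (Q + x)/((2*Q)) = (Q + x)*(1/(2*Q)) = (Q + x)/(2*Q))
g(m) = 118 (g(m) = 9 - 1*(-109) = 9 + 109 = 118)
g(n(14)) + h(f(2, -6)) = 118 + (½)*(-6 + 2)/(-6) = 118 + (½)*(-⅙)*(-4) = 118 + ⅓ = 355/3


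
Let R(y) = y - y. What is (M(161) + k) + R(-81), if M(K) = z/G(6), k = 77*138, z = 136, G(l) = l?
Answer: 31946/3 ≈ 10649.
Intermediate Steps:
R(y) = 0
k = 10626
M(K) = 68/3 (M(K) = 136/6 = 136*(⅙) = 68/3)
(M(161) + k) + R(-81) = (68/3 + 10626) + 0 = 31946/3 + 0 = 31946/3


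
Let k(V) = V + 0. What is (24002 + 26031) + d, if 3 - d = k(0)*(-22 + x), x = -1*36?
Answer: 50036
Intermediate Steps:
k(V) = V
x = -36
d = 3 (d = 3 - 0*(-22 - 36) = 3 - 0*(-58) = 3 - 1*0 = 3 + 0 = 3)
(24002 + 26031) + d = (24002 + 26031) + 3 = 50033 + 3 = 50036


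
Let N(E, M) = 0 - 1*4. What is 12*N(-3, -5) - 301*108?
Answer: -32556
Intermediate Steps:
N(E, M) = -4 (N(E, M) = 0 - 4 = -4)
12*N(-3, -5) - 301*108 = 12*(-4) - 301*108 = -48 - 32508 = -32556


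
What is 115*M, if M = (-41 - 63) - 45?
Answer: -17135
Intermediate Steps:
M = -149 (M = -104 - 45 = -149)
115*M = 115*(-149) = -17135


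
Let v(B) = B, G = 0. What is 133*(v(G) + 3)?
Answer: 399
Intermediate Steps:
133*(v(G) + 3) = 133*(0 + 3) = 133*3 = 399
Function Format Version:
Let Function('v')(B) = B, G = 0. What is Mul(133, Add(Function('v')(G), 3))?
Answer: 399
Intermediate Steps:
Mul(133, Add(Function('v')(G), 3)) = Mul(133, Add(0, 3)) = Mul(133, 3) = 399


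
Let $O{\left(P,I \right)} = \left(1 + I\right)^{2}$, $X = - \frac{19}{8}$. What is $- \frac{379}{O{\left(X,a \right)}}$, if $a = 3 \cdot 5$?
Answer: $- \frac{379}{256} \approx -1.4805$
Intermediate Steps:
$a = 15$
$X = - \frac{19}{8}$ ($X = \left(-19\right) \frac{1}{8} = - \frac{19}{8} \approx -2.375$)
$- \frac{379}{O{\left(X,a \right)}} = - \frac{379}{\left(1 + 15\right)^{2}} = - \frac{379}{16^{2}} = - \frac{379}{256}$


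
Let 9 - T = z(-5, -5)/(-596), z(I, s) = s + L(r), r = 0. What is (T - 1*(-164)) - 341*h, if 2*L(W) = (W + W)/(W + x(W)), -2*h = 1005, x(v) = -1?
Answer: 102229193/596 ≈ 1.7153e+5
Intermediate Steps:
h = -1005/2 (h = -1/2*1005 = -1005/2 ≈ -502.50)
L(W) = W/(-1 + W) (L(W) = ((W + W)/(W - 1))/2 = ((2*W)/(-1 + W))/2 = (2*W/(-1 + W))/2 = W/(-1 + W))
z(I, s) = s (z(I, s) = s + 0/(-1 + 0) = s + 0/(-1) = s + 0*(-1) = s + 0 = s)
T = 5359/596 (T = 9 - (-5)/(-596) = 9 - (-5)*(-1)/596 = 9 - 1*5/596 = 9 - 5/596 = 5359/596 ≈ 8.9916)
(T - 1*(-164)) - 341*h = (5359/596 - 1*(-164)) - 341*(-1005/2) = (5359/596 + 164) + 342705/2 = 103103/596 + 342705/2 = 102229193/596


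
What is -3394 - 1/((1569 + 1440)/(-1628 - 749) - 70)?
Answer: -574937829/169399 ≈ -3394.0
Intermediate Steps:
-3394 - 1/((1569 + 1440)/(-1628 - 749) - 70) = -3394 - 1/(3009/(-2377) - 70) = -3394 - 1/(3009*(-1/2377) - 70) = -3394 - 1/(-3009/2377 - 70) = -3394 - 1/(-169399/2377) = -3394 - 1*(-2377/169399) = -3394 + 2377/169399 = -574937829/169399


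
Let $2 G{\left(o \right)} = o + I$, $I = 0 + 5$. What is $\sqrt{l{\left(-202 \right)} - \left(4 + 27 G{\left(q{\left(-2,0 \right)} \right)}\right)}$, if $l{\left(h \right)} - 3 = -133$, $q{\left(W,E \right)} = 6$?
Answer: $\frac{i \sqrt{1130}}{2} \approx 16.808 i$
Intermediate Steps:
$I = 5$
$l{\left(h \right)} = -130$ ($l{\left(h \right)} = 3 - 133 = -130$)
$G{\left(o \right)} = \frac{5}{2} + \frac{o}{2}$ ($G{\left(o \right)} = \frac{o + 5}{2} = \frac{5 + o}{2} = \frac{5}{2} + \frac{o}{2}$)
$\sqrt{l{\left(-202 \right)} - \left(4 + 27 G{\left(q{\left(-2,0 \right)} \right)}\right)} = \sqrt{-130 - \left(4 + 27 \left(\frac{5}{2} + \frac{1}{2} \cdot 6\right)\right)} = \sqrt{-130 - \left(4 + 27 \left(\frac{5}{2} + 3\right)\right)} = \sqrt{-130 - \frac{305}{2}} = \sqrt{- \frac{565}{2}} = \frac{i \sqrt{1130}}{2}$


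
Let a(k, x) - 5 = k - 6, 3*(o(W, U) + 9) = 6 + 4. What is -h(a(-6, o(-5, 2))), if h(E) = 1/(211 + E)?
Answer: -1/204 ≈ -0.0049020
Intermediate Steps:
o(W, U) = -17/3 (o(W, U) = -9 + (6 + 4)/3 = -9 + (⅓)*10 = -9 + 10/3 = -17/3)
a(k, x) = -1 + k (a(k, x) = 5 + (k - 6) = 5 + (-6 + k) = -1 + k)
-h(a(-6, o(-5, 2))) = -1/(211 + (-1 - 6)) = -1/(211 - 7) = -1/204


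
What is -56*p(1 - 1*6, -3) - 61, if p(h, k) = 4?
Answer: -285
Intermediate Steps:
-56*p(1 - 1*6, -3) - 61 = -56*4 - 61 = -224 - 61 = -285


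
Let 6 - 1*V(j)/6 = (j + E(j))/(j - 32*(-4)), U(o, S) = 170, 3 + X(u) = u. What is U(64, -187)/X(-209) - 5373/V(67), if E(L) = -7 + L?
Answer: -9299320/55279 ≈ -168.23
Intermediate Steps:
X(u) = -3 + u
V(j) = 36 - 6*(-7 + 2*j)/(128 + j) (V(j) = 36 - 6*(j + (-7 + j))/(j - 32*(-4)) = 36 - 6*(-7 + 2*j)/(j + 128) = 36 - 6*(-7 + 2*j)/(128 + j))
U(64, -187)/X(-209) - 5373/V(67) = 170/(-3 - 209) - 5373*(128 + 67)/(6*(775 + 4*67)) = 170/(-212) - 5373*65/(2*(775 + 268)) = 170*(-1/212) - 5373/(6*(1/195)*1043) = -85/106 - 5373/2086/65 = -85/106 - 5373*65/2086 = -85/106 - 349245/2086 = -9299320/55279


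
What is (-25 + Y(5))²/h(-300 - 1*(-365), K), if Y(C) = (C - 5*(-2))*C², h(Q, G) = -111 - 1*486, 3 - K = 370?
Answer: -122500/597 ≈ -205.19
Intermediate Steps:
K = -367 (K = 3 - 1*370 = 3 - 370 = -367)
h(Q, G) = -597 (h(Q, G) = -111 - 486 = -597)
Y(C) = C²*(10 + C) (Y(C) = (C + 10)*C² = (10 + C)*C² = C²*(10 + C))
(-25 + Y(5))²/h(-300 - 1*(-365), K) = (-25 + 5²*(10 + 5))²/(-597) = (-25 + 25*15)²*(-1/597) = (-25 + 375)²*(-1/597) = 350²*(-1/597) = 122500*(-1/597) = -122500/597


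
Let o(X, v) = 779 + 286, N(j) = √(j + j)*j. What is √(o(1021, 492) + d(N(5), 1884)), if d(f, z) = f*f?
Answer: √1315 ≈ 36.263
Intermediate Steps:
N(j) = √2*j^(3/2) (N(j) = √(2*j)*j = (√2*√j)*j = √2*j^(3/2))
o(X, v) = 1065
d(f, z) = f²
√(o(1021, 492) + d(N(5), 1884)) = √(1065 + (√2*5^(3/2))²) = √(1065 + (√2*(5*√5))²) = √(1065 + (5*√10)²) = √(1065 + 250) = √1315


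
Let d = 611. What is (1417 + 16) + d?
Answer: 2044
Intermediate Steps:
(1417 + 16) + d = (1417 + 16) + 611 = 1433 + 611 = 2044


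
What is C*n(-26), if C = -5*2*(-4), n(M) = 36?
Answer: 1440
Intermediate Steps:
C = 40 (C = -10*(-4) = 40)
C*n(-26) = 40*36 = 1440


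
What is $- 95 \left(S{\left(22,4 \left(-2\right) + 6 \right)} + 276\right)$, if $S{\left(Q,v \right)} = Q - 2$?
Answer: $-28120$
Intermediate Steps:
$S{\left(Q,v \right)} = -2 + Q$ ($S{\left(Q,v \right)} = Q - 2 = -2 + Q$)
$- 95 \left(S{\left(22,4 \left(-2\right) + 6 \right)} + 276\right) = - 95 \left(\left(-2 + 22\right) + 276\right) = - 95 \left(20 + 276\right) = \left(-95\right) 296 = -28120$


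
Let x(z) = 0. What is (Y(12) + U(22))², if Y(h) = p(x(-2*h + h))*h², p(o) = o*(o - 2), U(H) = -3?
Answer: 9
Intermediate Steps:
p(o) = o*(-2 + o)
Y(h) = 0 (Y(h) = (0*(-2 + 0))*h² = (0*(-2))*h² = 0*h² = 0)
(Y(12) + U(22))² = (0 - 3)² = (-3)² = 9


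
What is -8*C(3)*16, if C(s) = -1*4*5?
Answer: 2560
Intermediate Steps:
C(s) = -20 (C(s) = -4*5 = -20)
-8*C(3)*16 = -8*(-20)*16 = 160*16 = 2560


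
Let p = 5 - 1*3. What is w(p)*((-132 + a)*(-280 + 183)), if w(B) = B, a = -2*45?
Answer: 43068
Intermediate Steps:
p = 2 (p = 5 - 3 = 2)
a = -90
w(p)*((-132 + a)*(-280 + 183)) = 2*((-132 - 90)*(-280 + 183)) = 2*(-222*(-97)) = 2*21534 = 43068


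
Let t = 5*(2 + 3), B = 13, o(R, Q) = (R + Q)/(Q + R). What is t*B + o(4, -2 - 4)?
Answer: 326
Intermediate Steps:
o(R, Q) = 1 (o(R, Q) = (Q + R)/(Q + R) = 1)
t = 25 (t = 5*5 = 25)
t*B + o(4, -2 - 4) = 25*13 + 1 = 325 + 1 = 326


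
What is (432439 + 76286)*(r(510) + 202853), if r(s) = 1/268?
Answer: 27656633678625/268 ≈ 1.0320e+11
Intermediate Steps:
r(s) = 1/268
(432439 + 76286)*(r(510) + 202853) = (432439 + 76286)*(1/268 + 202853) = 508725*(54364605/268) = 27656633678625/268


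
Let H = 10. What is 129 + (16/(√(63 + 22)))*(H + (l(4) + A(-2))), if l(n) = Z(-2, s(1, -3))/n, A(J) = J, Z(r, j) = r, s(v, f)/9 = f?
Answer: 129 + 24*√85/17 ≈ 142.02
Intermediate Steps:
s(v, f) = 9*f
l(n) = -2/n
129 + (16/(√(63 + 22)))*(H + (l(4) + A(-2))) = 129 + (16/(√(63 + 22)))*(10 + (-2/4 - 2)) = 129 + (16/(√85))*(10 + (-2*¼ - 2)) = 129 + (16*(√85/85))*(10 + (-½ - 2)) = 129 + (16*√85/85)*(10 - 5/2) = 129 + (16*√85/85)*(15/2) = 129 + 24*√85/17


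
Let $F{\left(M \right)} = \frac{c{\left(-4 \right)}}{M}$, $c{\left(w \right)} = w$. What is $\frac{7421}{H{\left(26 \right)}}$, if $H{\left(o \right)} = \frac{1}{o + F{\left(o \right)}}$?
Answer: $\frac{2493456}{13} \approx 1.918 \cdot 10^{5}$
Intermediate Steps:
$F{\left(M \right)} = - \frac{4}{M}$
$H{\left(o \right)} = \frac{1}{o - \frac{4}{o}}$
$\frac{7421}{H{\left(26 \right)}} = \frac{7421}{26 \frac{1}{-4 + 26^{2}}} = \frac{7421}{26 \frac{1}{-4 + 676}} = \frac{7421}{26 \cdot \frac{1}{672}} = \frac{7421}{\frac{13}{336}} = 7421 \cdot \frac{336}{13} = \frac{2493456}{13}$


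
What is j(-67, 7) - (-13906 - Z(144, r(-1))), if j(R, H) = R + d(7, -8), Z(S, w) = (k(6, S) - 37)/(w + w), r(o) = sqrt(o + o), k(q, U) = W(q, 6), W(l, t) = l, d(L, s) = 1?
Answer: 13840 + 31*I*sqrt(2)/4 ≈ 13840.0 + 10.96*I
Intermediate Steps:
k(q, U) = q
r(o) = sqrt(2)*sqrt(o) (r(o) = sqrt(2*o) = sqrt(2)*sqrt(o))
Z(S, w) = -31/(2*w) (Z(S, w) = (6 - 37)/(w + w) = -31*1/(2*w) = -31/(2*w))
j(R, H) = 1 + R (j(R, H) = R + 1 = 1 + R)
j(-67, 7) - (-13906 - Z(144, r(-1))) = (1 - 67) - (-13906 - (-31)/(2*(sqrt(2)*sqrt(-1)))) = -66 - (-13906 - (-31)/(2*(sqrt(2)*I))) = -66 - (-13906 - (-31)/(2*(I*sqrt(2)))) = -66 - (-13906 - (-31)*(-I*sqrt(2)/2)/2) = -66 - (-13906 - 31*I*sqrt(2)/4) = -66 + (13906 + 31*I*sqrt(2)/4) = 13840 + 31*I*sqrt(2)/4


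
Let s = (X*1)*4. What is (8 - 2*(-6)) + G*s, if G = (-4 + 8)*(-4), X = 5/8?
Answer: -20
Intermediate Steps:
X = 5/8 (X = 5*(⅛) = 5/8 ≈ 0.62500)
G = -16 (G = 4*(-4) = -16)
s = 5/2 (s = ((5/8)*1)*4 = (5/8)*4 = 5/2 ≈ 2.5000)
(8 - 2*(-6)) + G*s = (8 - 2*(-6)) - 16*5/2 = (8 + 12) - 40 = 20 - 40 = -20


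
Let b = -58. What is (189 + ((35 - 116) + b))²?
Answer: 2500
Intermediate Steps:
(189 + ((35 - 116) + b))² = (189 + ((35 - 116) - 58))² = (189 + (-81 - 58))² = (189 - 139)² = 50² = 2500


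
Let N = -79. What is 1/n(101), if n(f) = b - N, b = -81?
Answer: -1/2 ≈ -0.50000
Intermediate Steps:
n(f) = -2 (n(f) = -81 - 1*(-79) = -81 + 79 = -2)
1/n(101) = 1/(-2) = -1/2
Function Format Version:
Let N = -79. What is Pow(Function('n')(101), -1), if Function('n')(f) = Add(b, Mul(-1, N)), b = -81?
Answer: Rational(-1, 2) ≈ -0.50000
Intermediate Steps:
Function('n')(f) = -2 (Function('n')(f) = Add(-81, Mul(-1, -79)) = Add(-81, 79) = -2)
Pow(Function('n')(101), -1) = Pow(-2, -1) = Rational(-1, 2)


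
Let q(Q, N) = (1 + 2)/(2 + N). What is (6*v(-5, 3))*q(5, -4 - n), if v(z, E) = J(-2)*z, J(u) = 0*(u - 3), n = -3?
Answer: 0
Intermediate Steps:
J(u) = 0 (J(u) = 0*(-3 + u) = 0)
q(Q, N) = 3/(2 + N)
v(z, E) = 0 (v(z, E) = 0*z = 0)
(6*v(-5, 3))*q(5, -4 - n) = (6*0)*(3/(2 + (-4 - 1*(-3)))) = 0*(3/(2 + (-4 + 3))) = 0*(3/(2 - 1)) = 0*(3/1) = 0*(3*1) = 0*3 = 0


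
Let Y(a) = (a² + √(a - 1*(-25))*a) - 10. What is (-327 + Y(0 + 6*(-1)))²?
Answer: 91285 + 3612*√19 ≈ 1.0703e+5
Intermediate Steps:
Y(a) = -10 + a² + a*√(25 + a) (Y(a) = (a² + √(a + 25)*a) - 10 = (a² + √(25 + a)*a) - 10 = (a² + a*√(25 + a)) - 10 = -10 + a² + a*√(25 + a))
(-327 + Y(0 + 6*(-1)))² = (-327 + (-10 + (0 + 6*(-1))² + (0 + 6*(-1))*√(25 + (0 + 6*(-1)))))² = (-327 + (-10 + (0 - 6)² + (0 - 6)*√(25 + (0 - 6))))² = (-327 + (-10 + (-6)² - 6*√(25 - 6)))² = (-327 + (-10 + 36 - 6*√19))² = (-327 + (26 - 6*√19))² = (-301 - 6*√19)²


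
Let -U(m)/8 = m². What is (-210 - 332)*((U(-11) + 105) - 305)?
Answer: 633056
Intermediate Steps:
U(m) = -8*m²
(-210 - 332)*((U(-11) + 105) - 305) = (-210 - 332)*((-8*(-11)² + 105) - 305) = -542*((-8*121 + 105) - 305) = -542*((-968 + 105) - 305) = -542*(-863 - 305) = -542*(-1168) = 633056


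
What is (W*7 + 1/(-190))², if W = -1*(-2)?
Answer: 7070281/36100 ≈ 195.85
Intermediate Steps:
W = 2
(W*7 + 1/(-190))² = (2*7 + 1/(-190))² = (14 - 1/190)² = (2659/190)² = 7070281/36100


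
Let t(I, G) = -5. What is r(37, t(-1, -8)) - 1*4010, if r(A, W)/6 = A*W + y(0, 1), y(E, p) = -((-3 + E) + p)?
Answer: -5108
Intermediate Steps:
y(E, p) = 3 - E - p (y(E, p) = -(-3 + E + p) = 3 - E - p)
r(A, W) = 12 + 6*A*W (r(A, W) = 6*(A*W + (3 - 1*0 - 1*1)) = 6*(A*W + (3 + 0 - 1)) = 6*(A*W + 2) = 6*(2 + A*W) = 12 + 6*A*W)
r(37, t(-1, -8)) - 1*4010 = (12 + 6*37*(-5)) - 1*4010 = (12 - 1110) - 4010 = -1098 - 4010 = -5108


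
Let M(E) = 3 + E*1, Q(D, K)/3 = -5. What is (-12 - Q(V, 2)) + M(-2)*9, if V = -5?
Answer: 12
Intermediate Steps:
Q(D, K) = -15 (Q(D, K) = 3*(-5) = -15)
M(E) = 3 + E
(-12 - Q(V, 2)) + M(-2)*9 = (-12 - 1*(-15)) + (3 - 2)*9 = (-12 + 15) + 1*9 = 3 + 9 = 12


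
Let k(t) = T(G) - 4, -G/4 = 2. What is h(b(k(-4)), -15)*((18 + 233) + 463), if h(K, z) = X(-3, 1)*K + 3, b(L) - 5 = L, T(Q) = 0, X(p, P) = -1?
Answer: 1428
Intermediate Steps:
G = -8 (G = -4*2 = -8)
k(t) = -4 (k(t) = 0 - 4 = -4)
b(L) = 5 + L
h(K, z) = 3 - K (h(K, z) = -K + 3 = 3 - K)
h(b(k(-4)), -15)*((18 + 233) + 463) = (3 - (5 - 4))*((18 + 233) + 463) = (3 - 1*1)*(251 + 463) = (3 - 1)*714 = 2*714 = 1428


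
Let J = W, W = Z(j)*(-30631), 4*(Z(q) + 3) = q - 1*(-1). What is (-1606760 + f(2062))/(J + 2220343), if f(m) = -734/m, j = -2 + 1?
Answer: -1656569927/2383915316 ≈ -0.69489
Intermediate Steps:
j = -1
Z(q) = -11/4 + q/4 (Z(q) = -3 + (q - 1*(-1))/4 = -3 + (q + 1)/4 = -3 + (1 + q)/4 = -3 + (1/4 + q/4) = -11/4 + q/4)
W = 91893 (W = (-11/4 + (1/4)*(-1))*(-30631) = (-11/4 - 1/4)*(-30631) = -3*(-30631) = 91893)
J = 91893
(-1606760 + f(2062))/(J + 2220343) = (-1606760 - 734/2062)/(91893 + 2220343) = (-1606760 - 734*1/2062)/2312236 = (-1606760 - 367/1031)*(1/2312236) = -1656569927/1031*1/2312236 = -1656569927/2383915316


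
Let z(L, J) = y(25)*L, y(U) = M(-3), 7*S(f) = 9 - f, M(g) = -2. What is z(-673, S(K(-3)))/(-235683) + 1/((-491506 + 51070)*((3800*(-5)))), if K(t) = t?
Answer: -3754570009439/657420759324000 ≈ -0.0057111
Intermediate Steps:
S(f) = 9/7 - f/7 (S(f) = (9 - f)/7 = 9/7 - f/7)
y(U) = -2
z(L, J) = -2*L
z(-673, S(K(-3)))/(-235683) + 1/((-491506 + 51070)*((3800*(-5)))) = -2*(-673)/(-235683) + 1/((-491506 + 51070)*((3800*(-5)))) = 1346*(-1/235683) + 1/(-440436*(-19000)) = -1346/235683 - 1/440436*(-1/19000) = -1346/235683 + 1/8368284000 = -3754570009439/657420759324000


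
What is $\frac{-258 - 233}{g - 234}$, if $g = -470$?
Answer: $\frac{491}{704} \approx 0.69744$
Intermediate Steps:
$\frac{-258 - 233}{g - 234} = \frac{-258 - 233}{-470 - 234} = - \frac{491}{-704} = \left(-491\right) \left(- \frac{1}{704}\right) = \frac{491}{704}$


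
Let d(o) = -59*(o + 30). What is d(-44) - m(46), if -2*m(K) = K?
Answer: 849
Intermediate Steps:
m(K) = -K/2
d(o) = -1770 - 59*o (d(o) = -59*(30 + o) = -1770 - 59*o)
d(-44) - m(46) = (-1770 - 59*(-44)) - (-1)*46/2 = (-1770 + 2596) - 1*(-23) = 826 + 23 = 849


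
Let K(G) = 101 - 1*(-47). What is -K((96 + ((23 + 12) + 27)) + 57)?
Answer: -148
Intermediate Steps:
K(G) = 148 (K(G) = 101 + 47 = 148)
-K((96 + ((23 + 12) + 27)) + 57) = -1*148 = -148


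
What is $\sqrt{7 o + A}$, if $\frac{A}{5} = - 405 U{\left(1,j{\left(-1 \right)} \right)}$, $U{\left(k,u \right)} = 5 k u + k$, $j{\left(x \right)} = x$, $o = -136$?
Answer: $2 \sqrt{1787} \approx 84.546$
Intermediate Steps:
$U{\left(k,u \right)} = k + 5 k u$ ($U{\left(k,u \right)} = 5 k u + k = k + 5 k u$)
$A = 8100$ ($A = 5 \left(- 405 \cdot 1 \left(1 + 5 \left(-1\right)\right)\right) = 5 \left(- 405 \cdot 1 \left(1 - 5\right)\right) = 5 \left(- 405 \cdot 1 \left(-4\right)\right) = 5 \left(\left(-405\right) \left(-4\right)\right) = 5 \cdot 1620 = 8100$)
$\sqrt{7 o + A} = \sqrt{7 \left(-136\right) + 8100} = \sqrt{-952 + 8100} = \sqrt{7148} = 2 \sqrt{1787}$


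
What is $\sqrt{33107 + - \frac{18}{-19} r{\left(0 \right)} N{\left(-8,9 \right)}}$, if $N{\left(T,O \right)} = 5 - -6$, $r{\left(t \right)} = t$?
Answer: $\sqrt{33107} \approx 181.95$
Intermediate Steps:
$N{\left(T,O \right)} = 11$ ($N{\left(T,O \right)} = 5 + 6 = 11$)
$\sqrt{33107 + - \frac{18}{-19} r{\left(0 \right)} N{\left(-8,9 \right)}} = \sqrt{33107 + - \frac{18}{-19} \cdot 0 \cdot 11} = \sqrt{33107 + \left(-18\right) \left(- \frac{1}{19}\right) 0 \cdot 11} = \sqrt{33107 + \frac{18}{19} \cdot 0 \cdot 11} = \sqrt{33107 + 0 \cdot 11} = \sqrt{33107 + 0} = \sqrt{33107}$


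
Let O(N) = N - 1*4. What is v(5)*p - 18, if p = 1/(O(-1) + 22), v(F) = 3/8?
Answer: -2445/136 ≈ -17.978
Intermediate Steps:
v(F) = 3/8 (v(F) = 3*(1/8) = 3/8)
O(N) = -4 + N (O(N) = N - 4 = -4 + N)
p = 1/17 (p = 1/((-4 - 1) + 22) = 1/(-5 + 22) = 1/17 ≈ 0.058824)
v(5)*p - 18 = (3/8)*(1/17) - 18 = 3/136 - 18 = -2445/136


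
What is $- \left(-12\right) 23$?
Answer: $276$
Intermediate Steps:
$- \left(-12\right) 23 = \left(-1\right) \left(-276\right) = 276$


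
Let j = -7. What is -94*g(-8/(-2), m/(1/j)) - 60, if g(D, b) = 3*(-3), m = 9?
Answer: 786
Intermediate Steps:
g(D, b) = -9
-94*g(-8/(-2), m/(1/j)) - 60 = -94*(-9) - 60 = 846 - 60 = 786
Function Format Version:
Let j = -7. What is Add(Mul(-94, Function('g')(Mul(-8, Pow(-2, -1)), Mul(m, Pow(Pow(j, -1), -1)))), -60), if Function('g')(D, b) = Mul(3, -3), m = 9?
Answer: 786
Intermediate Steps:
Function('g')(D, b) = -9
Add(Mul(-94, Function('g')(Mul(-8, Pow(-2, -1)), Mul(m, Pow(Pow(j, -1), -1)))), -60) = Add(Mul(-94, -9), -60) = Add(846, -60) = 786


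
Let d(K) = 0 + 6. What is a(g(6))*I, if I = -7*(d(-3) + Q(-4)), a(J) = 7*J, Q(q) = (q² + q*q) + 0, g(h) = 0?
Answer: 0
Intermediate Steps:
Q(q) = 2*q² (Q(q) = (q² + q²) + 0 = 2*q² + 0 = 2*q²)
d(K) = 6
I = -266 (I = -7*(6 + 2*(-4)²) = -7*(6 + 2*16) = -7*(6 + 32) = -7*38 = -266)
a(g(6))*I = (7*0)*(-266) = 0*(-266) = 0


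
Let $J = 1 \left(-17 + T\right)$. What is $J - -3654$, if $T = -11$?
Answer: $3626$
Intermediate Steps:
$J = -28$ ($J = 1 \left(-17 - 11\right) = 1 \left(-28\right) = -28$)
$J - -3654 = -28 - -3654 = -28 + 3654 = 3626$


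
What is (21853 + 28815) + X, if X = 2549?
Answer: 53217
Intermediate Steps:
(21853 + 28815) + X = (21853 + 28815) + 2549 = 50668 + 2549 = 53217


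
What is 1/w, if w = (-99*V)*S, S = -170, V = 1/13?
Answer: 13/16830 ≈ 0.00077243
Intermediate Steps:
V = 1/13 ≈ 0.076923
w = 16830/13 (w = -99*1/13*(-170) = -99/13*(-170) = 16830/13 ≈ 1294.6)
1/w = 1/(16830/13) = 13/16830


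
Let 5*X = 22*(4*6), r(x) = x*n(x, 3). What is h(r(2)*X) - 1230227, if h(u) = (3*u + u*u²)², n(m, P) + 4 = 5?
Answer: 1386889688966752981/15625 ≈ 8.8761e+13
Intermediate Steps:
n(m, P) = 1 (n(m, P) = -4 + 5 = 1)
r(x) = x (r(x) = x*1 = x)
X = 528/5 (X = (22*(4*6))/5 = (22*24)/5 = (⅕)*528 = 528/5 ≈ 105.60)
h(u) = (u³ + 3*u)² (h(u) = (3*u + u³)² = (u³ + 3*u)²)
h(r(2)*X) - 1230227 = (2*(528/5))²*(3 + (2*(528/5))²)² - 1230227 = (1056/5)²*(3 + (1056/5)²)² - 1230227 = 1115136*(3 + 1115136/25)²/25 - 1230227 = 1115136*(1115211/25)²/25 - 1230227 = (1115136/25)*(1243695574521/625) - 1230227 = 1386889708189049856/15625 - 1230227 = 1386889688966752981/15625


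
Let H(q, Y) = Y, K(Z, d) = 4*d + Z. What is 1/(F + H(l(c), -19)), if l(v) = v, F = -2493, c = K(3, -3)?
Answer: -1/2512 ≈ -0.00039809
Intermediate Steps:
K(Z, d) = Z + 4*d
c = -9 (c = 3 + 4*(-3) = 3 - 12 = -9)
1/(F + H(l(c), -19)) = 1/(-2493 - 19) = 1/(-2512) = -1/2512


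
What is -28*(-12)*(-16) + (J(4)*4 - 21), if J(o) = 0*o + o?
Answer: -5381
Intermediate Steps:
J(o) = o (J(o) = 0 + o = o)
-28*(-12)*(-16) + (J(4)*4 - 21) = -28*(-12)*(-16) + (4*4 - 21) = 336*(-16) + (16 - 21) = -5376 - 5 = -5381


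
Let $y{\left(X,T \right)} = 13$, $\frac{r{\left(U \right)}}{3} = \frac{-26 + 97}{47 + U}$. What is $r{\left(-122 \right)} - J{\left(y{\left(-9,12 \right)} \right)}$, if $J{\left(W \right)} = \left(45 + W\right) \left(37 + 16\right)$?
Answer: $- \frac{76921}{25} \approx -3076.8$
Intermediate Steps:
$r{\left(U \right)} = \frac{213}{47 + U}$ ($r{\left(U \right)} = 3 \frac{-26 + 97}{47 + U} = 3 \frac{71}{47 + U} = \frac{213}{47 + U}$)
$J{\left(W \right)} = 2385 + 53 W$ ($J{\left(W \right)} = \left(45 + W\right) 53 = 2385 + 53 W$)
$r{\left(-122 \right)} - J{\left(y{\left(-9,12 \right)} \right)} = \frac{213}{47 - 122} - \left(2385 + 53 \cdot 13\right) = \frac{213}{-75} - \left(2385 + 689\right) = 213 \left(- \frac{1}{75}\right) - 3074 = - \frac{71}{25} - 3074 = - \frac{76921}{25}$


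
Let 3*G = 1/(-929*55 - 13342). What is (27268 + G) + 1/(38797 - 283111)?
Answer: 143092113182183/5247620406 ≈ 27268.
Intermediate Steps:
G = -1/193311 (G = 1/(3*(-929*55 - 13342)) = 1/(3*(-51095 - 13342)) = (1/3)/(-64437) = (1/3)*(-1/64437) = -1/193311 ≈ -5.1730e-6)
(27268 + G) + 1/(38797 - 283111) = (27268 - 1/193311) + 1/(38797 - 283111) = 5271204347/193311 + 1/(-244314) = 5271204347/193311 - 1/244314 = 143092113182183/5247620406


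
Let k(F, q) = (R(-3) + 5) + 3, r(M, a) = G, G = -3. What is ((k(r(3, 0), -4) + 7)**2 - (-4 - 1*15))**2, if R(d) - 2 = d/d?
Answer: 117649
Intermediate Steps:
R(d) = 3 (R(d) = 2 + d/d = 2 + 1 = 3)
r(M, a) = -3
k(F, q) = 11 (k(F, q) = (3 + 5) + 3 = 8 + 3 = 11)
((k(r(3, 0), -4) + 7)**2 - (-4 - 1*15))**2 = ((11 + 7)**2 - (-4 - 1*15))**2 = (18**2 - (-4 - 15))**2 = (324 - 1*(-19))**2 = (324 + 19)**2 = 343**2 = 117649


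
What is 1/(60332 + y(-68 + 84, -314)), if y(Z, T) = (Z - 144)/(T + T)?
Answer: 157/9472156 ≈ 1.6575e-5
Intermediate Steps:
y(Z, T) = (-144 + Z)/(2*T) (y(Z, T) = (-144 + Z)/((2*T)) = (-144 + Z)*(1/(2*T)) = (-144 + Z)/(2*T))
1/(60332 + y(-68 + 84, -314)) = 1/(60332 + (1/2)*(-144 + (-68 + 84))/(-314)) = 1/(60332 + (1/2)*(-1/314)*(-144 + 16)) = 1/(60332 + (1/2)*(-1/314)*(-128)) = 1/(60332 + 32/157) = 1/(9472156/157) = 157/9472156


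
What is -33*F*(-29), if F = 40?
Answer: 38280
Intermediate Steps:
-33*F*(-29) = -33*40*(-29) = -1320*(-29) = 38280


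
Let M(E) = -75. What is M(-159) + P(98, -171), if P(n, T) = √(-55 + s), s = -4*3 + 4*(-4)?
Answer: -75 + I*√83 ≈ -75.0 + 9.1104*I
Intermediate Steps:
s = -28 (s = -12 - 16 = -28)
P(n, T) = I*√83 (P(n, T) = √(-55 - 28) = √(-83) = I*√83)
M(-159) + P(98, -171) = -75 + I*√83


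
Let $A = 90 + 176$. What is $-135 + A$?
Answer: $131$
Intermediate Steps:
$A = 266$
$-135 + A = -135 + 266 = 131$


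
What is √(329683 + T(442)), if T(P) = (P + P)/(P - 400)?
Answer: √145399485/21 ≈ 574.20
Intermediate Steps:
T(P) = 2*P/(-400 + P) (T(P) = (2*P)/(-400 + P) = 2*P/(-400 + P))
√(329683 + T(442)) = √(329683 + 2*442/(-400 + 442)) = √(329683 + 2*442/42) = √(329683 + 2*442*(1/42)) = √(329683 + 442/21) = √(6923785/21) = √145399485/21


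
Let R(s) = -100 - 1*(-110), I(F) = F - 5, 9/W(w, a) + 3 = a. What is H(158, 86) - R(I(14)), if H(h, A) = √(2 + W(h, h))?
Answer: -10 + √49445/155 ≈ -8.5654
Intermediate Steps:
W(w, a) = 9/(-3 + a)
H(h, A) = √(2 + 9/(-3 + h))
I(F) = -5 + F
R(s) = 10 (R(s) = -100 + 110 = 10)
H(158, 86) - R(I(14)) = √((3 + 2*158)/(-3 + 158)) - 1*10 = √((3 + 316)/155) - 10 = √((1/155)*319) - 10 = √(319/155) - 10 = √49445/155 - 10 = -10 + √49445/155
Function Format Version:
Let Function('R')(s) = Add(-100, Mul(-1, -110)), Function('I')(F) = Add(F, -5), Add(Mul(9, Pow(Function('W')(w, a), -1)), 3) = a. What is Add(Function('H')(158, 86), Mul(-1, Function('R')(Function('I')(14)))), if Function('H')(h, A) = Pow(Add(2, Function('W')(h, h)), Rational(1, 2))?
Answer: Add(-10, Mul(Rational(1, 155), Pow(49445, Rational(1, 2)))) ≈ -8.5654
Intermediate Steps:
Function('W')(w, a) = Mul(9, Pow(Add(-3, a), -1))
Function('H')(h, A) = Pow(Add(2, Mul(9, Pow(Add(-3, h), -1))), Rational(1, 2))
Function('I')(F) = Add(-5, F)
Function('R')(s) = 10 (Function('R')(s) = Add(-100, 110) = 10)
Add(Function('H')(158, 86), Mul(-1, Function('R')(Function('I')(14)))) = Add(Pow(Mul(Pow(Add(-3, 158), -1), Add(3, Mul(2, 158))), Rational(1, 2)), Mul(-1, 10)) = Add(Pow(Mul(Pow(155, -1), Add(3, 316)), Rational(1, 2)), -10) = Add(Pow(Mul(Rational(1, 155), 319), Rational(1, 2)), -10) = Add(Pow(Rational(319, 155), Rational(1, 2)), -10) = Add(Mul(Rational(1, 155), Pow(49445, Rational(1, 2))), -10) = Add(-10, Mul(Rational(1, 155), Pow(49445, Rational(1, 2))))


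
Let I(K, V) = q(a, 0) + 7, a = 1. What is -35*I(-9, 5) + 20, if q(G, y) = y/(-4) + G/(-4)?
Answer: -865/4 ≈ -216.25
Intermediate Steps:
q(G, y) = -G/4 - y/4 (q(G, y) = y*(-¼) + G*(-¼) = -y/4 - G/4 = -G/4 - y/4)
I(K, V) = 27/4 (I(K, V) = (-¼*1 - ¼*0) + 7 = (-¼ + 0) + 7 = -¼ + 7 = 27/4)
-35*I(-9, 5) + 20 = -35*27/4 + 20 = -945/4 + 20 = -865/4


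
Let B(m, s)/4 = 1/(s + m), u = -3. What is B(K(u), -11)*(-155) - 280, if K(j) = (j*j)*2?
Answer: -2580/7 ≈ -368.57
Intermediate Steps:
K(j) = 2*j**2 (K(j) = j**2*2 = 2*j**2)
B(m, s) = 4/(m + s) (B(m, s) = 4/(s + m) = 4/(m + s))
B(K(u), -11)*(-155) - 280 = (4/(2*(-3)**2 - 11))*(-155) - 280 = (4/(2*9 - 11))*(-155) - 280 = (4/(18 - 11))*(-155) - 280 = (4/7)*(-155) - 280 = -620/7 - 280 = -2580/7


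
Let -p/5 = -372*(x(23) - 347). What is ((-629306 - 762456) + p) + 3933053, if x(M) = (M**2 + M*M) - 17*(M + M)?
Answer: 2409231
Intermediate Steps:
x(M) = -34*M + 2*M**2 (x(M) = (M**2 + M**2) - 34*M = 2*M**2 - 34*M = -34*M + 2*M**2)
p = -132060 (p = -(-1860)*(2*23*(-17 + 23) - 347) = -(-1860)*(2*23*6 - 347) = -(-1860)*(276 - 347) = -(-1860)*(-71) = -5*26412 = -132060)
((-629306 - 762456) + p) + 3933053 = ((-629306 - 762456) - 132060) + 3933053 = (-1391762 - 132060) + 3933053 = -1523822 + 3933053 = 2409231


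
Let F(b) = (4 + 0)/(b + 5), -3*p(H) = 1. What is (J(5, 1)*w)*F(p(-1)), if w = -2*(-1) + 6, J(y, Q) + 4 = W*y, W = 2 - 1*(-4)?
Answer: 1248/7 ≈ 178.29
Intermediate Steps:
W = 6 (W = 2 + 4 = 6)
p(H) = -⅓ (p(H) = -⅓*1 = -⅓)
J(y, Q) = -4 + 6*y
w = 8 (w = 2 + 6 = 8)
F(b) = 4/(5 + b)
(J(5, 1)*w)*F(p(-1)) = ((-4 + 6*5)*8)*(4/(5 - ⅓)) = ((-4 + 30)*8)*(4/(14/3)) = (26*8)*(4*(3/14)) = 208*(6/7) = 1248/7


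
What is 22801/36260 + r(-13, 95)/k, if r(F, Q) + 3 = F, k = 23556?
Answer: 134130049/213535140 ≈ 0.62814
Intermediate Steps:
r(F, Q) = -3 + F
22801/36260 + r(-13, 95)/k = 22801/36260 + (-3 - 13)/23556 = 22801*(1/36260) - 16*1/23556 = 22801/36260 - 4/5889 = 134130049/213535140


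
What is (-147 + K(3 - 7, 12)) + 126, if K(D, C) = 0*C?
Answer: -21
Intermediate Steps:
K(D, C) = 0
(-147 + K(3 - 7, 12)) + 126 = (-147 + 0) + 126 = -147 + 126 = -21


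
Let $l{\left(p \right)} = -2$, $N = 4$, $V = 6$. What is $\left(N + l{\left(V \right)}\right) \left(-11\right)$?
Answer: $-22$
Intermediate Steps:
$\left(N + l{\left(V \right)}\right) \left(-11\right) = \left(4 - 2\right) \left(-11\right) = 2 \left(-11\right) = -22$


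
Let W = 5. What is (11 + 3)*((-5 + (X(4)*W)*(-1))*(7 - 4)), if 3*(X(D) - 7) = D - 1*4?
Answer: -1680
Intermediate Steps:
X(D) = 17/3 + D/3 (X(D) = 7 + (D - 1*4)/3 = 7 + (D - 4)/3 = 7 + (-4 + D)/3 = 7 + (-4/3 + D/3) = 17/3 + D/3)
(11 + 3)*((-5 + (X(4)*W)*(-1))*(7 - 4)) = (11 + 3)*((-5 + ((17/3 + (⅓)*4)*5)*(-1))*(7 - 4)) = 14*((-5 + ((17/3 + 4/3)*5)*(-1))*3) = 14*((-5 + (7*5)*(-1))*3) = 14*((-5 + 35*(-1))*3) = 14*((-5 - 35)*3) = 14*(-40*3) = 14*(-120) = -1680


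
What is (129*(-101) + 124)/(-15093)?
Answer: 12905/15093 ≈ 0.85503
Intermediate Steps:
(129*(-101) + 124)/(-15093) = (-13029 + 124)*(-1/15093) = -12905*(-1/15093) = 12905/15093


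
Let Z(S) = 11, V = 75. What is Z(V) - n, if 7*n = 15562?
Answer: -15485/7 ≈ -2212.1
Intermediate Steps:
n = 15562/7 (n = (⅐)*15562 = 15562/7 ≈ 2223.1)
Z(V) - n = 11 - 1*15562/7 = 11 - 15562/7 = -15485/7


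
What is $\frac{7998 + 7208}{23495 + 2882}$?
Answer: $\frac{15206}{26377} \approx 0.57649$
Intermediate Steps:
$\frac{7998 + 7208}{23495 + 2882} = \frac{15206}{26377}$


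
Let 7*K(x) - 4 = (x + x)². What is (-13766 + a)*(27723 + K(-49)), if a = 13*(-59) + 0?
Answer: -2959921577/7 ≈ -4.2285e+8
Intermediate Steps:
K(x) = 4/7 + 4*x²/7 (K(x) = 4/7 + (x + x)²/7 = 4/7 + (2*x)²/7 = 4/7 + (4*x²)/7 = 4/7 + 4*x²/7)
a = -767 (a = -767 + 0 = -767)
(-13766 + a)*(27723 + K(-49)) = (-13766 - 767)*(27723 + (4/7 + (4/7)*(-49)²)) = -14533*(27723 + (4/7 + (4/7)*2401)) = -14533*(27723 + (4/7 + 1372)) = -14533*(27723 + 9608/7) = -14533*203669/7 = -2959921577/7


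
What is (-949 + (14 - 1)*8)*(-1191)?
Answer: 1006395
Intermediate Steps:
(-949 + (14 - 1)*8)*(-1191) = (-949 + 13*8)*(-1191) = (-949 + 104)*(-1191) = -845*(-1191) = 1006395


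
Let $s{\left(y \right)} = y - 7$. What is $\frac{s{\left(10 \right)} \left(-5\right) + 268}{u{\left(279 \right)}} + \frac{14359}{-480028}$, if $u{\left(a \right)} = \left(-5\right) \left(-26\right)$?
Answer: $\frac{59790207}{31201820} \approx 1.9162$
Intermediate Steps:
$s{\left(y \right)} = -7 + y$
$u{\left(a \right)} = 130$
$\frac{s{\left(10 \right)} \left(-5\right) + 268}{u{\left(279 \right)}} + \frac{14359}{-480028} = \frac{\left(-7 + 10\right) \left(-5\right) + 268}{130} + \frac{14359}{-480028} = \left(3 \left(-5\right) + 268\right) \frac{1}{130} + 14359 \left(- \frac{1}{480028}\right) = \left(-15 + 268\right) \frac{1}{130} - \frac{14359}{480028} = 253 \cdot \frac{1}{130} - \frac{14359}{480028} = \frac{253}{130} - \frac{14359}{480028} = \frac{59790207}{31201820}$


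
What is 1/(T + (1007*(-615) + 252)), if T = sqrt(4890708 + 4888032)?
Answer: -206351/127738946023 - 2*sqrt(2444685)/383216838069 ≈ -1.6236e-6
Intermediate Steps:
T = 2*sqrt(2444685) (T = sqrt(9778740) = 2*sqrt(2444685) ≈ 3127.1)
1/(T + (1007*(-615) + 252)) = 1/(2*sqrt(2444685) + (1007*(-615) + 252)) = 1/(2*sqrt(2444685) + (-619305 + 252)) = 1/(2*sqrt(2444685) - 619053) = 1/(-619053 + 2*sqrt(2444685))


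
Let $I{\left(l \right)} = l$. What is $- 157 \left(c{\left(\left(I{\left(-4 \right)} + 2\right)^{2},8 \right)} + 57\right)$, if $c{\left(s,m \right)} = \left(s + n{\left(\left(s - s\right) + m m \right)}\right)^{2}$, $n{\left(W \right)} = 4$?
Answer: $-18997$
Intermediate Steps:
$c{\left(s,m \right)} = \left(4 + s\right)^{2}$ ($c{\left(s,m \right)} = \left(s + 4\right)^{2} = \left(4 + s\right)^{2}$)
$- 157 \left(c{\left(\left(I{\left(-4 \right)} + 2\right)^{2},8 \right)} + 57\right) = - 157 \left(\left(4 + \left(-4 + 2\right)^{2}\right)^{2} + 57\right) = - 157 \left(\left(4 + \left(-2\right)^{2}\right)^{2} + 57\right) = - 157 \left(\left(4 + 4\right)^{2} + 57\right) = - 157 \left(8^{2} + 57\right) = - 157 \left(64 + 57\right) = \left(-157\right) 121 = -18997$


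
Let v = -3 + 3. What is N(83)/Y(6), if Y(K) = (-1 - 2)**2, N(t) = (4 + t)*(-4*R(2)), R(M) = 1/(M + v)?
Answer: -58/3 ≈ -19.333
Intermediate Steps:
v = 0
R(M) = 1/M (R(M) = 1/(M + 0) = 1/M)
N(t) = -8 - 2*t (N(t) = (4 + t)*(-4/2) = (4 + t)*(-4*1/2) = (4 + t)*(-2) = -8 - 2*t)
Y(K) = 9 (Y(K) = (-3)**2 = 9)
N(83)/Y(6) = (-8 - 2*83)/9 = (-8 - 166)*(1/9) = -174*1/9 = -58/3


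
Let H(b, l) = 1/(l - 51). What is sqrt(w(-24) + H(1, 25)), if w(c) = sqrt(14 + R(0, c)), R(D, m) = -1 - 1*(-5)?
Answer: sqrt(-26 + 2028*sqrt(2))/26 ≈ 2.0504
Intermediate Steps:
H(b, l) = 1/(-51 + l)
R(D, m) = 4 (R(D, m) = -1 + 5 = 4)
w(c) = 3*sqrt(2) (w(c) = sqrt(14 + 4) = sqrt(18) = 3*sqrt(2))
sqrt(w(-24) + H(1, 25)) = sqrt(3*sqrt(2) + 1/(-51 + 25)) = sqrt(3*sqrt(2) + 1/(-26)) = sqrt(3*sqrt(2) - 1/26) = sqrt(-1/26 + 3*sqrt(2))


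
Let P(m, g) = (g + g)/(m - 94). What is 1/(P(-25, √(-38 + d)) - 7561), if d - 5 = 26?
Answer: -15295903/115652322587 + 34*I*√7/115652322587 ≈ -0.00013226 + 7.7781e-10*I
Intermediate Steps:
d = 31 (d = 5 + 26 = 31)
P(m, g) = 2*g/(-94 + m) (P(m, g) = (2*g)/(-94 + m) = 2*g/(-94 + m))
1/(P(-25, √(-38 + d)) - 7561) = 1/(2*√(-38 + 31)/(-94 - 25) - 7561) = 1/(2*√(-7)/(-119) - 7561) = 1/(2*(I*√7)*(-1/119) - 7561) = 1/(-2*I*√7/119 - 7561) = 1/(-7561 - 2*I*√7/119)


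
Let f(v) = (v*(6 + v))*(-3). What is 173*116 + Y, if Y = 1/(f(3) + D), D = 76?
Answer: 100339/5 ≈ 20068.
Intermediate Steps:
f(v) = -3*v*(6 + v)
Y = -1/5 (Y = 1/(-3*3*(6 + 3) + 76) = 1/(-3*3*9 + 76) = 1/(-81 + 76) = 1/(-5) = -1/5 ≈ -0.20000)
173*116 + Y = 173*116 - 1/5 = 20068 - 1/5 = 100339/5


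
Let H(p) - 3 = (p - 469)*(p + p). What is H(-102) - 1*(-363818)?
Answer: 480305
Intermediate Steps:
H(p) = 3 + 2*p*(-469 + p) (H(p) = 3 + (p - 469)*(p + p) = 3 + (-469 + p)*(2*p) = 3 + 2*p*(-469 + p))
H(-102) - 1*(-363818) = (3 - 938*(-102) + 2*(-102)²) - 1*(-363818) = (3 + 95676 + 2*10404) + 363818 = (3 + 95676 + 20808) + 363818 = 116487 + 363818 = 480305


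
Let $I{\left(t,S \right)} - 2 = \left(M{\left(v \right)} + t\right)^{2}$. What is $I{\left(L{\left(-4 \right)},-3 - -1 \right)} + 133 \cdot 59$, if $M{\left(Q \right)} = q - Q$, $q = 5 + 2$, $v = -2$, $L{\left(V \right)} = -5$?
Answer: $7865$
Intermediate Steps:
$q = 7$
$M{\left(Q \right)} = 7 - Q$
$I{\left(t,S \right)} = 2 + \left(9 + t\right)^{2}$ ($I{\left(t,S \right)} = 2 + \left(\left(7 - -2\right) + t\right)^{2} = 2 + \left(\left(7 + 2\right) + t\right)^{2} = 2 + \left(9 + t\right)^{2}$)
$I{\left(L{\left(-4 \right)},-3 - -1 \right)} + 133 \cdot 59 = \left(2 + \left(9 - 5\right)^{2}\right) + 133 \cdot 59 = \left(2 + 4^{2}\right) + 7847 = \left(2 + 16\right) + 7847 = 18 + 7847 = 7865$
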